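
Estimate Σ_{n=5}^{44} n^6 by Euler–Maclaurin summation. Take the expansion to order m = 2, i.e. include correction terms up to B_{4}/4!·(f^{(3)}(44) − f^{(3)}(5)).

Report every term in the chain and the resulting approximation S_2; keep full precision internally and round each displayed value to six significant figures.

∫_5^44 x^6 dx evaluates to 4.56111e+10.
½[f(5) + f(44)] = ½[15625.0 + 7.25631e+09] = 3.62816e+09.
Running total after boundary: 4.92393e+10.
k=1: B_{2}/(2)! × [f^{(1)}(44) − f^{(1)}(5)] = 1/12 × (9.89497e+08 − 18750.0) = 8.24565e+07.
Running total after k=1: 4.93217e+10.
k=2: B_{4}/(4)! × [f^{(3)}(44) − f^{(3)}(5)] = −1/720 × (1.02221e+07 − 15000.0) = -14176.5.

S_2 ≈ 4.93217e+10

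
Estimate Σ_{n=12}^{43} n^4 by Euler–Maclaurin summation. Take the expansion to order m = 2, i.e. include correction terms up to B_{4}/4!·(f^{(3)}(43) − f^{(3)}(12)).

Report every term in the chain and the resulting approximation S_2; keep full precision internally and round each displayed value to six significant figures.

S_2 ≈ 3.10976e+07

The integral term ∫_12^43 x^4 dx = 2.93519e+07.
Endpoint term: (f(12) + f(43))/2 = (20736.0 + 3.41880e+06)/2 = 1.71977e+06.
Running total after boundary: 3.10717e+07.
k=1: B_{2}/(2)! × [f^{(1)}(43) − f^{(1)}(12)] = 1/12 × (318028 − 6912.00) = 25926.3.
After k=1: 3.10976e+07.
k=2: B_{4}/(4)! × [f^{(3)}(43) − f^{(3)}(12)] = −1/720 × (1032.00 − 288.000) = -1.03333.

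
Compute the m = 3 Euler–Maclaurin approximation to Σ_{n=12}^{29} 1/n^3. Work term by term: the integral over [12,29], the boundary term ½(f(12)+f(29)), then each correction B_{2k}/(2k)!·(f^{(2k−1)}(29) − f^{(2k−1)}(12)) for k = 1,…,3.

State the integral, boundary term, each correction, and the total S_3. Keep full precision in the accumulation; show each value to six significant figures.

Integral: ∫_12^29 1/x^3 dx = 0.00287769.
½[f(12) + f(29)] = ½[0.000578704 + 4.10021e-05] = 0.000309853.
Running total after boundary: 0.00318754.
k=1: B_{2}/(2)! × [f^{(1)}(29) − f^{(1)}(12)] = 1/12 × (-4.24160e-06 − (-0.000144676)) = 1.17029e-05.
After k=1: 0.00319925.
k=2: B_{4}/(4)! × [f^{(3)}(29) − f^{(3)}(12)] = −1/720 × (-1.00870e-07 − (-2.00939e-05)) = -2.77681e-08.
After k=2: 0.00319922.
k=3: B_{6}/(6)! × [f^{(5)}(29) − f^{(5)}(12)] = 1/30240 × (-5.03752e-09 − (-5.86071e-06)) = 1.93640e-10.

S_3 ≈ 0.00319922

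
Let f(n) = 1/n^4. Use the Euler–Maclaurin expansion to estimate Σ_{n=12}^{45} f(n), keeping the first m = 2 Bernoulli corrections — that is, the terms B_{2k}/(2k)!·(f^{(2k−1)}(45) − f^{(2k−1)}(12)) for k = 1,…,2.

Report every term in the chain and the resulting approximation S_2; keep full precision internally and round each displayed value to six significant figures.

S_2 ≈ 0.000214811

∫_12^45 1/x^4 dx evaluates to 0.000189243.
½[f(12) + f(45)] = ½[4.82253e-05 + 2.43865e-07] = 2.42346e-05.
So far: 0.000213478.
Order-1 term: 1/12 · (-2.16769e-08 − (-1.60751e-05)) = 1.33779e-06.
Running total after k=1: 0.000214816.
Order-2 term: −1/720 · (-3.21139e-10 − (-3.34898e-06)) = -4.65091e-09.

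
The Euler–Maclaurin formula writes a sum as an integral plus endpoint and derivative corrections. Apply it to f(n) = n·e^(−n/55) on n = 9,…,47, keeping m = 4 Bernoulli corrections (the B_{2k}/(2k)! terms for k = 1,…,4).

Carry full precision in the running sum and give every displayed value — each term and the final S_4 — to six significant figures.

S_4 ≈ 615.500

Integral: ∫_9^47 x·e^(−x/55) dx = 601.735.
½[f(9) + f(47)] = ½[7.64146 + 19.9974] = 13.8194.
Running total after boundary: 615.555.
Correction k=1: B_{2}/2! · (f^{(1)}(47) − f^{(1)}(9)) = 1/12 · (0.0618875 − 0.710115) = -0.0540190.
Running total after k=1: 615.500.
Correction k=2: B_{4}/4! · (f^{(3)}(47) − f^{(3)}(9)) = −1/720 · (0.000301765 − 0.000796105) = 6.86582e-07.
Running total after k=2: 615.500.
Correction k=3: B_{6}/6! · (f^{(5)}(47) − f^{(5)}(9)) = 1/30240 · (1.92751e-07 − 4.48747e-07) = -8.46548e-12.
Running total after k=3: 615.500.
Correction k=4: B_{8}/8! · (f^{(7)}(47) − f^{(7)}(9)) = −1/1209600 · (9.44612e-11 − 2.09692e-10) = 9.52639e-17.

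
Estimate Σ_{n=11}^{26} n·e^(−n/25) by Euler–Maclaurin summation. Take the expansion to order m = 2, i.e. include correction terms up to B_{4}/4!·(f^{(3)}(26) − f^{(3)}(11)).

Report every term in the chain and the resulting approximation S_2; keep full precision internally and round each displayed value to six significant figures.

S_2 ≈ 137.084

Integral: ∫_11^26 x·e^(−x/25) dx = 128.978.
Boundary: ½(f(11) + f(26)) = ½(7.08440 + 9.18982) = 8.13711.
So far: 137.115.
k=1: B_{2}/(2)! × [f^{(1)}(26) − f^{(1)}(11)] = 1/12 × (-0.0141382 − 0.360660) = -0.0312332.
Partial sum through k=1: 137.084.
k=2: B_{4}/(4)! × [f^{(3)}(26) − f^{(3)}(11)] = −1/720 × (0.00110843 − 0.00263797) = 2.12436e-06.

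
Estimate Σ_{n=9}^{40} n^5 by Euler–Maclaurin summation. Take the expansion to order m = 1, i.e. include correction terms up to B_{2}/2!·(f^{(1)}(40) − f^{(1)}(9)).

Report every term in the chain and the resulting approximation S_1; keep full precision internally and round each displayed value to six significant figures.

S_1 ≈ 7.34872e+08

Integral: ∫_9^40 x^5 dx = 6.82578e+08.
Endpoint term: (f(9) + f(40))/2 = (59049.0 + 1.02400e+08)/2 = 5.12295e+07.
Integral + boundary = 7.33808e+08.
Order-1 term: 1/12 · (1.28000e+07 − 32805.0) = 1.06393e+06.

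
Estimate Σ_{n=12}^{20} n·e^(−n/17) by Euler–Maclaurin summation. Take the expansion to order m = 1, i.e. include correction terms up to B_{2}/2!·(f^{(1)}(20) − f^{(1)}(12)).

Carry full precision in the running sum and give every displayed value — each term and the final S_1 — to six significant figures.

∫_12^20 x·e^(−x/17) dx evaluates to 49.4190.
½[f(12) + f(20)] = ½[5.92407 + 6.16730] = 6.04569.
Running total after boundary: 55.4647.
Correction k=1: B_{2}/2! · (f^{(1)}(20) − f^{(1)}(12)) = 1/12 · (-0.0544174 − 0.145198) = -0.0166346.

S_1 ≈ 55.4480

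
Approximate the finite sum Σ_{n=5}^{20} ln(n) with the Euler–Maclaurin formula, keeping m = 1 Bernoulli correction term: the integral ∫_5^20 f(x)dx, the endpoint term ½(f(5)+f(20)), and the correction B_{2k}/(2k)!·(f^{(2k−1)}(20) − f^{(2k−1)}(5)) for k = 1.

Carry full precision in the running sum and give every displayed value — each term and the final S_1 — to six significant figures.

The integral term ∫_5^20 ln(x) dx = 36.8675.
Boundary: ½(f(5) + f(20)) = ½(1.60944 + 2.99573) = 2.30259.
Running total after boundary: 39.1700.
Correction k=1: B_{2}/2! · (f^{(1)}(20) − f^{(1)}(5)) = 1/12 · (0.0500000 − 0.200000) = -0.0125000.

S_1 ≈ 39.1575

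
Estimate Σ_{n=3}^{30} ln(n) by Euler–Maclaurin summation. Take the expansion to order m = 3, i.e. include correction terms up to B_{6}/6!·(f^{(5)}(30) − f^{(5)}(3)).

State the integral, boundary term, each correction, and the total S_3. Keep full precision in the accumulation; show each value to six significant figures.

The integral term ∫_3^30 ln(x) dx = 71.7401.
Boundary: ½(f(3) + f(30)) = ½(1.09861 + 3.40120) = 2.24990.
Running total after boundary: 73.9900.
Order-1 term: 1/12 · (0.0333333 − 0.333333) = -0.0250000.
After k=1: 73.9650.
Order-2 term: −1/720 · (7.40741e-05 − 0.0740741) = 0.000102778.
After k=2: 73.9651.
Order-3 term: 1/30240 · (9.87654e-07 − 0.0987654) = -3.26602e-06.

S_3 ≈ 73.9651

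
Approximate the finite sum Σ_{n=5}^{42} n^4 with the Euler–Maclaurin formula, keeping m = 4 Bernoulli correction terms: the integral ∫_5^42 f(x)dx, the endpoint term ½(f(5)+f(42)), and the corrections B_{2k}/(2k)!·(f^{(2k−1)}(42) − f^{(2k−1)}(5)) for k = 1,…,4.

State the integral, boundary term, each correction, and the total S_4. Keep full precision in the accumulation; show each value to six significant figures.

Integral: ∫_5^42 x^4 dx = 2.61376e+07.
Boundary: ½(f(5) + f(42)) = ½(625.000 + 3.11170e+06) = 1.55616e+06.
Running total after boundary: 2.76938e+07.
Correction k=1: B_{2}/2! · (f^{(1)}(42) − f^{(1)}(5)) = 1/12 · (296352 − 500.000) = 24654.3.
Partial sum through k=1: 2.77184e+07.
Correction k=2: B_{4}/4! · (f^{(3)}(42) − f^{(3)}(5)) = −1/720 · (1008.00 − 120.000) = -1.23333.
Partial sum through k=2: 2.77184e+07.
Correction k=3: B_{6}/6! · (f^{(5)}(42) − f^{(5)}(5)) = 1/30240 · (0.00000 − 0.00000) = 0.00000.
Partial sum through k=3: 2.77184e+07.
Correction k=4: B_{8}/8! · (f^{(7)}(42) − f^{(7)}(5)) = −1/1209600 · (0.00000 − 0.00000) = 0.00000.

S_4 ≈ 2.77184e+07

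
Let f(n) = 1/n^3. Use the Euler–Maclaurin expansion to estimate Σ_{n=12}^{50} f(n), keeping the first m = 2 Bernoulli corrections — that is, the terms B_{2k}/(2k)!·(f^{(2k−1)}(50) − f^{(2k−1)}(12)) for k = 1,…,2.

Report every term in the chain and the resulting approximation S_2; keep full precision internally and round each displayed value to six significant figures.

S_2 ≈ 0.00357756

Integral: ∫_12^50 1/x^3 dx = 0.00327222.
Endpoint term: (f(12) + f(50))/2 = (0.000578704 + 8.00000e-06)/2 = 0.000293352.
Integral + boundary = 0.00356557.
k=1: B_{2}/(2)! × [f^{(1)}(50) − f^{(1)}(12)] = 1/12 × (-4.80000e-07 − (-0.000144676)) = 1.20163e-05.
After k=1: 0.00357759.
k=2: B_{4}/(4)! × [f^{(3)}(50) − f^{(3)}(12)] = −1/720 × (-3.84000e-09 − (-2.00939e-05)) = -2.79028e-08.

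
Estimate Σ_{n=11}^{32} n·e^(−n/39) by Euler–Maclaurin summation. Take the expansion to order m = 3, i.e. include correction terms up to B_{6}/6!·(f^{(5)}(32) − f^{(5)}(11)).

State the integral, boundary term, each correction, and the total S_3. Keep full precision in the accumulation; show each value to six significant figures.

S_3 ≈ 262.981

The integral term ∫_11^32 x·e^(−x/39) dx = 251.828.
Boundary: ½(f(11) + f(32)) = ½(8.29659 + 14.0866) = 11.1916.
Integral + boundary = 263.020.
Correction k=1: B_{2}/2! · (f^{(1)}(32) − f^{(1)}(11)) = 1/12 · (0.0790113 − 0.541502) = -0.0385409.
Partial sum through k=1: 262.981.
Correction k=2: B_{4}/4! · (f^{(3)}(32) − f^{(3)}(11)) = −1/720 · (0.000630784 − 0.00134778) = 9.95826e-07.
Partial sum through k=2: 262.981.
Correction k=3: B_{6}/6! · (f^{(5)}(32) − f^{(5)}(11)) = 1/30240 · (7.95281e-07 − 1.53816e-06) = -2.45661e-11.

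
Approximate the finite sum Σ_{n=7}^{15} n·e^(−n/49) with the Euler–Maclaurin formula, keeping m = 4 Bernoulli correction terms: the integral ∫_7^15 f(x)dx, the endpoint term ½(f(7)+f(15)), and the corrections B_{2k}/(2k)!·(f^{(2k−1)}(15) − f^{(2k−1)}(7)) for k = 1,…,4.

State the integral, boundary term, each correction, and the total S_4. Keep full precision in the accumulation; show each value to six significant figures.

S_4 ≈ 78.2242

∫_7^15 x·e^(−x/49) dx evaluates to 69.6873.
Boundary: ½(f(7) + f(15)) = ½(6.06815 + 11.0444) = 8.55630.
Running total after boundary: 78.2436.
Order-1 term: 1/12 · (0.510900 − 0.743038) = -0.0193449.
Partial sum through k=1: 78.2242.
Order-2 term: −1/720 · (0.000826111 − 0.00103157) = 2.85357e-07.
Partial sum through k=2: 78.2242.
Order-3 term: 1/30240 · (5.99515e-07 − 7.30389e-07) = -4.32785e-12.
Partial sum through k=3: 78.2242.
Order-4 term: −1/1209600 · (3.56085e-10 − 4.29462e-10) = 6.06619e-17.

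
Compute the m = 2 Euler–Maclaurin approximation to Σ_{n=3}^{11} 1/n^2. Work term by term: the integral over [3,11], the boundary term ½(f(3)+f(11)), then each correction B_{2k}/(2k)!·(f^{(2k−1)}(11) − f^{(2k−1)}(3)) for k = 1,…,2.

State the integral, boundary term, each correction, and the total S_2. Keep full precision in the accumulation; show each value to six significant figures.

S_2 ≈ 0.308023

The integral term ∫_3^11 1/x^2 dx = 0.242424.
Boundary: ½(f(3) + f(11)) = ½(0.111111 + 0.00826446) = 0.0596878.
Integral + boundary = 0.302112.
Order-1 term: 1/12 · (-0.00150263 − (-0.0740741)) = 0.00604762.
Running total after k=1: 0.308160.
Order-2 term: −1/720 · (-0.000149021 − (-0.0987654)) = -0.000136967.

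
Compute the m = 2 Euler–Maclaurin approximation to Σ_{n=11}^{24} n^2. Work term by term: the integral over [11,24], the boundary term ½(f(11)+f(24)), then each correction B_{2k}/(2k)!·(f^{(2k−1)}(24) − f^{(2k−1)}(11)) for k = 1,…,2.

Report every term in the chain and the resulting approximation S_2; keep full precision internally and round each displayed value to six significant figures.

S_2 ≈ 4515.00

Integral: ∫_11^24 x^2 dx = 4164.33.
Boundary: ½(f(11) + f(24)) = ½(121.000 + 576.000) = 348.500.
Running total after boundary: 4512.83.
Order-1 term: 1/12 · (48.0000 − 22.0000) = 2.16667.
Partial sum through k=1: 4515.00.
Order-2 term: −1/720 · (0.00000 − 0.00000) = 0.00000.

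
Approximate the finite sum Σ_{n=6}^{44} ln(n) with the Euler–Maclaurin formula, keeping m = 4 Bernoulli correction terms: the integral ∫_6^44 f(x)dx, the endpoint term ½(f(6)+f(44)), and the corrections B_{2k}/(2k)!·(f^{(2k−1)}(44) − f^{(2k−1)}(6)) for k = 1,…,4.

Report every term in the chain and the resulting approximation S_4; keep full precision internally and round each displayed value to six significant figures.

S_4 ≈ 120.530

∫_6^44 ln(x) dx evaluates to 117.754.
Endpoint term: (f(6) + f(44))/2 = (1.79176 + 3.78419)/2 = 2.78797.
Integral + boundary = 120.542.
Correction k=1: B_{2}/2! · (f^{(1)}(44) − f^{(1)}(6)) = 1/12 · (0.0227273 − 0.166667) = -0.0119949.
Running total after k=1: 120.530.
Correction k=2: B_{4}/4! · (f^{(3)}(44) − f^{(3)}(6)) = −1/720 · (2.34786e-05 − 0.00925926) = 1.28275e-05.
Running total after k=2: 120.530.
Correction k=3: B_{6}/6! · (f^{(5)}(44) − f^{(5)}(6)) = 1/30240 · (1.45528e-07 − 0.00308642) = -1.02059e-07.
Running total after k=3: 120.530.
Correction k=4: B_{8}/8! · (f^{(7)}(44) − f^{(7)}(6)) = −1/1209600 · (2.25509e-09 − 0.00257202) = 2.12633e-09.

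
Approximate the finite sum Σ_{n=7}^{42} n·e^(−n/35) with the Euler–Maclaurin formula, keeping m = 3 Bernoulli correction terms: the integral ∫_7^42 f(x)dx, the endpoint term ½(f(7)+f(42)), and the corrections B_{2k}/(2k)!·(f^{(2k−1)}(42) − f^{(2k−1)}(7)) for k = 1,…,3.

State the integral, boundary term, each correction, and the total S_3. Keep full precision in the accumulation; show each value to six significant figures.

S_3 ≈ 400.947

Integral: ∫_7^42 x·e^(−x/35) dx = 391.816.
Boundary: ½(f(7) + f(42)) = ½(5.73112 + 12.6502) = 9.19064.
Running total after boundary: 401.006.
Correction k=1: B_{2}/2! · (f^{(1)}(42) − f^{(1)}(7)) = 1/12 · (-0.0602388 − 0.654985) = -0.0596020.
Running total after k=1: 400.947.
Correction k=2: B_{4}/4! · (f^{(3)}(42) − f^{(3)}(7)) = −1/720 · (0.000442571 − 0.00187138) = 1.98446e-06.
Running total after k=2: 400.947.
Correction k=3: B_{6}/6! · (f^{(5)}(42) − f^{(5)}(7)) = 1/30240 · (7.62708e-07 − 2.61885e-06) = -6.13803e-11.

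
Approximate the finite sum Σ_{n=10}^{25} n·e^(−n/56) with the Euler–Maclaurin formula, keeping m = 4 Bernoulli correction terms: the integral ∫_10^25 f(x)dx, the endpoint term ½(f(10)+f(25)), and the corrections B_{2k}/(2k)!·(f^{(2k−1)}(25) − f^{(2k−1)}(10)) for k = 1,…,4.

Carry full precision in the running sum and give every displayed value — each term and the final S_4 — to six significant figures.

Integral: ∫_10^25 x·e^(−x/56) dx = 188.943.
Endpoint term: (f(10) + f(25))/2 = (8.36464 + 15.9977)/2 = 12.1812.
So far: 201.124.
Order-1 term: 1/12 · (0.354236 − 0.687096) = -0.0277383.
Partial sum through k=1: 201.096.
Order-2 term: −1/720 · (0.000521063 − 0.000752559) = 3.21521e-07.
Partial sum through k=2: 201.096.
Order-3 term: 1/30240 · (2.96291e-07 − 4.10082e-07) = -3.76294e-12.
Partial sum through k=3: 201.096.
Order-4 term: −1/1209600 · (1.35978e-10 − 1.85010e-10) = 4.05356e-17.

S_4 ≈ 201.096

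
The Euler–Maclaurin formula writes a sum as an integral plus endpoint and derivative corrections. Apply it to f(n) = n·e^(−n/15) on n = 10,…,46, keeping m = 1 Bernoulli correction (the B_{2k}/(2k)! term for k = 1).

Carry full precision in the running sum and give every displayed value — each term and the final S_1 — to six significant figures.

The integral term ∫_10^46 x·e^(−x/15) dx = 149.914.
Boundary: ½(f(10) + f(46)) = ½(5.13417 + 2.14250) = 3.63834.
Running total after boundary: 153.553.
Order-1 term: 1/12 · (-0.0962574 − 0.171139) = -0.0222830.

S_1 ≈ 153.530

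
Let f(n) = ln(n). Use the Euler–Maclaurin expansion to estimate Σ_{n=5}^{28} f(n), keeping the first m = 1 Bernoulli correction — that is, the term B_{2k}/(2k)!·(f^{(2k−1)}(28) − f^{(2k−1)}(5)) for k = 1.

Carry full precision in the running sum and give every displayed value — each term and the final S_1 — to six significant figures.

Integral: ∫_5^28 ln(x) dx = 62.2545.
Endpoint term: (f(5) + f(28))/2 = (1.60944 + 3.33220)/2 = 2.47082.
Running total after boundary: 64.7254.
k=1: B_{2}/(2)! × [f^{(1)}(28) − f^{(1)}(5)] = 1/12 × (0.0357143 − 0.200000) = -0.0136905.

S_1 ≈ 64.7117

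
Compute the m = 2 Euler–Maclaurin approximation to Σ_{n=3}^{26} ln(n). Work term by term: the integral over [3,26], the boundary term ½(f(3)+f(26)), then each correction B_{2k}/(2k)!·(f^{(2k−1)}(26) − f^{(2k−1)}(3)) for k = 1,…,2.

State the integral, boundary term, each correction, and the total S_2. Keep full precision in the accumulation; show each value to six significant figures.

The integral term ∫_3^26 ln(x) dx = 58.4147.
½[f(3) + f(26)] = ½[1.09861 + 3.25810] = 2.17835.
Integral + boundary = 60.5930.
Correction k=1: B_{2}/2! · (f^{(1)}(26) − f^{(1)}(3)) = 1/12 · (0.0384615 − 0.333333) = -0.0245726.
After k=1: 60.5685.
Correction k=2: B_{4}/4! · (f^{(3)}(26) − f^{(3)}(3)) = −1/720 · (0.000113792 − 0.0740741) = 0.000102723.

S_2 ≈ 60.5686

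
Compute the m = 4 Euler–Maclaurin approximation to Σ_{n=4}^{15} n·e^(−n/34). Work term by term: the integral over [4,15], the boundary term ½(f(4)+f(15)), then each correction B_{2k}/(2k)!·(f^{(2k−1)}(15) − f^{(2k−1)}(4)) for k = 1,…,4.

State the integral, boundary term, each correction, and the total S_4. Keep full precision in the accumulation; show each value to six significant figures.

S_4 ≈ 83.4647

∫_4^15 x·e^(−x/34) dx evaluates to 76.8975.
Boundary: ½(f(4) + f(15)) = ½(3.55604 + 9.64919) = 6.60261.
Integral + boundary = 83.5001.
Correction k=1: B_{2}/2! · (f^{(1)}(15) − f^{(1)}(4)) = 1/12 · (0.359480 − 0.784420) = -0.0354117.
Running total after k=1: 83.4647.
Correction k=2: B_{4}/4! · (f^{(3)}(15) − f^{(3)}(4)) = −1/720 · (0.00142391 − 0.00221664) = 1.10102e-06.
Running total after k=2: 83.4647.
Correction k=3: B_{6}/6! · (f^{(5)}(15) − f^{(5)}(4)) = 1/30240 · (2.19451e-06 − 3.24803e-06) = -3.48388e-11.
Running total after k=3: 83.4647.
Correction k=4: B_{8}/8! · (f^{(7)}(15) − f^{(7)}(4)) = −1/1209600 · (2.73119e-09 − 3.96068e-09) = 1.01644e-15.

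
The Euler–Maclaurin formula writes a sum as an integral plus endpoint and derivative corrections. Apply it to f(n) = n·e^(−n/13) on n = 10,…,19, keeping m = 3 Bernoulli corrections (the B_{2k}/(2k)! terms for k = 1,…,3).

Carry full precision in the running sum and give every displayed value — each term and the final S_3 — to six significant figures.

∫_10^19 x·e^(−x/13) dx evaluates to 42.0857.
Boundary: ½(f(10) + f(19)) = ½(4.63369 + 4.40571) = 4.51970.
Integral + boundary = 46.6054.
k=1: B_{2}/(2)! × [f^{(1)}(19) − f^{(1)}(10)] = 1/12 × (-0.107021 − 0.106931) = -0.0178294.
After k=1: 46.5875.
k=2: B_{4}/(4)! × [f^{(3)}(19) − f^{(3)}(10)] = −1/720 × (0.00211087 − 0.00611639) = 5.56322e-06.
After k=2: 46.5875.
k=3: B_{6}/(6)! × [f^{(5)}(19) − f^{(5)}(10)] = 1/30240 × (2.87278e-05 − 6.86394e-05) = -1.31983e-09.

S_3 ≈ 46.5875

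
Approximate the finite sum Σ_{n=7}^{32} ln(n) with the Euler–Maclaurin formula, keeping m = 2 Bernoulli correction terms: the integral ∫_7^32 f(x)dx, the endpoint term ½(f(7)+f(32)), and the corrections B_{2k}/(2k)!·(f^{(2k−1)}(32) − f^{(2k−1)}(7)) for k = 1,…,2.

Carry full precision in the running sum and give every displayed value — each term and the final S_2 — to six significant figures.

The integral term ∫_7^32 ln(x) dx = 72.2822.
Boundary: ½(f(7) + f(32)) = ½(1.94591 + 3.46574) = 2.70582.
Running total after boundary: 74.9880.
Order-1 term: 1/12 · (0.0312500 − 0.142857) = -0.00930060.
Partial sum through k=1: 74.9787.
Order-2 term: −1/720 · (6.10352e-05 − 0.00583090) = 8.01371e-06.

S_2 ≈ 74.9787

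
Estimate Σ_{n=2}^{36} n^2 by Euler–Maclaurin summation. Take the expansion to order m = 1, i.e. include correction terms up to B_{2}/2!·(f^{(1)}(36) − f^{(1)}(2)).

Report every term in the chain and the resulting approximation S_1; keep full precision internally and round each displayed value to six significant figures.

S_1 ≈ 16205.0

Integral: ∫_2^36 x^2 dx = 15549.3.
½[f(2) + f(36)] = ½[4.00000 + 1296.00] = 650.000.
Integral + boundary = 16199.3.
k=1: B_{2}/(2)! × [f^{(1)}(36) − f^{(1)}(2)] = 1/12 × (72.0000 − 4.00000) = 5.66667.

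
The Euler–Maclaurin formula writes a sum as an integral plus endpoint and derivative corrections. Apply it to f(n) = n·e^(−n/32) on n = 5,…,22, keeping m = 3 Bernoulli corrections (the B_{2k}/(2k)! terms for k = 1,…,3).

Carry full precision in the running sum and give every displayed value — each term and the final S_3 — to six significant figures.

Integral: ∫_5^22 x·e^(−x/32) dx = 143.836.
½[f(5) + f(22)] = ½[4.27673 + 11.0623] = 7.66951.
So far: 151.505.
Order-1 term: 1/12 · (0.157135 − 0.721698) = -0.0470469.
Running total after k=1: 151.458.
Order-2 term: −1/720 · (0.00113554 − 0.00237538) = 1.72199e-06.
Running total after k=2: 151.458.
Order-3 term: 1/30240 · (2.06801e-06 − 3.95115e-06) = -6.22732e-11.

S_3 ≈ 151.458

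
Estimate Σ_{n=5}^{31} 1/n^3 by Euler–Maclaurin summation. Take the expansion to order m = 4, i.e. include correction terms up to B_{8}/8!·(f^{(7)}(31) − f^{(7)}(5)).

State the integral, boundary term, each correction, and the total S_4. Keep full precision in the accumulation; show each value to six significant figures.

S_4 ≈ 0.0238911

The integral term ∫_5^31 1/x^3 dx = 0.0194797.
Endpoint term: (f(5) + f(31))/2 = (0.00800000 + 3.35672e-05)/2 = 0.00401678.
Running total after boundary: 0.0234965.
Order-1 term: 1/12 · (-3.24844e-06 − (-0.00480000)) = 0.000399729.
Partial sum through k=1: 0.0238962.
Order-2 term: −1/720 · (-6.76054e-08 − (-0.00384000)) = -5.33324e-06.
Partial sum through k=2: 0.0238909.
Order-3 term: 1/30240 · (-2.95466e-09 − (-0.00645120)) = 2.13333e-07.
Partial sum through k=3: 0.0238911.
Order-4 term: −1/1209600 · (-2.21369e-10 − (-0.0185795)) = -1.53600e-08.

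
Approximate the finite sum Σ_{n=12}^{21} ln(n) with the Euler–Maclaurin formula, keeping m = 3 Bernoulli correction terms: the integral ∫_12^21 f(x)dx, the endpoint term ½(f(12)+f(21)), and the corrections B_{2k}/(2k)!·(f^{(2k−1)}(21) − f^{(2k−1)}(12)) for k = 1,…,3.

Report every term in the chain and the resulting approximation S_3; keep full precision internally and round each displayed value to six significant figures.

The integral term ∫_12^21 ln(x) dx = 25.1161.
Boundary: ½(f(12) + f(21)) = ½(2.48491 + 3.04452) = 2.76471.
Integral + boundary = 27.8808.
Correction k=1: B_{2}/2! · (f^{(1)}(21) − f^{(1)}(12)) = 1/12 · (0.0476190 − 0.0833333) = -0.00297619.
Partial sum through k=1: 27.8778.
Correction k=2: B_{4}/4! · (f^{(3)}(21) − f^{(3)}(12)) = −1/720 · (0.000215959 − 0.00115741) = 1.30757e-06.
Partial sum through k=2: 27.8778.
Correction k=3: B_{6}/6! · (f^{(5)}(21) − f^{(5)}(12)) = 1/30240 · (5.87645e-06 − 9.64506e-05) = -2.99518e-09.

S_3 ≈ 27.8778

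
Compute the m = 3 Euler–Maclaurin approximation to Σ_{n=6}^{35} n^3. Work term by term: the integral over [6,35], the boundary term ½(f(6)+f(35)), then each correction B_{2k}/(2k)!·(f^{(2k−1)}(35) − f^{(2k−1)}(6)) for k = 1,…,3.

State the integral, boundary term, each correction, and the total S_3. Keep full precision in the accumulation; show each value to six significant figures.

S_3 ≈ 396675

∫_6^35 x^3 dx evaluates to 374832.
Boundary: ½(f(6) + f(35)) = ½(216.000 + 42875.0) = 21545.5.
Integral + boundary = 396378.
k=1: B_{2}/(2)! × [f^{(1)}(35) − f^{(1)}(6)] = 1/12 × (3675.00 − 108.000) = 297.250.
Partial sum through k=1: 396675.
k=2: B_{4}/(4)! × [f^{(3)}(35) − f^{(3)}(6)] = −1/720 × (6.00000 − 6.00000) = 0.00000.
Partial sum through k=2: 396675.
k=3: B_{6}/(6)! × [f^{(5)}(35) − f^{(5)}(6)] = 1/30240 × (0.00000 − 0.00000) = 0.00000.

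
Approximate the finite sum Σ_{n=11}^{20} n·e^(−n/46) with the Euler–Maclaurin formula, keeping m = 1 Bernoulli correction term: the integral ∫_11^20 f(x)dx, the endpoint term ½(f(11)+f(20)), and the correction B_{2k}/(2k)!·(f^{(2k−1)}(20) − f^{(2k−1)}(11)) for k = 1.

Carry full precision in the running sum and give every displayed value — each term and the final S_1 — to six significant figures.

The integral term ∫_11^20 x·e^(−x/46) dx = 98.8098.
Endpoint term: (f(11) + f(20))/2 = (8.66043 + 12.9481)/2 = 10.8043.
So far: 109.614.
Correction k=1: B_{2}/2! · (f^{(1)}(20) − f^{(1)}(11)) = 1/12 · (0.365925 − 0.599042) = -0.0194264.

S_1 ≈ 109.595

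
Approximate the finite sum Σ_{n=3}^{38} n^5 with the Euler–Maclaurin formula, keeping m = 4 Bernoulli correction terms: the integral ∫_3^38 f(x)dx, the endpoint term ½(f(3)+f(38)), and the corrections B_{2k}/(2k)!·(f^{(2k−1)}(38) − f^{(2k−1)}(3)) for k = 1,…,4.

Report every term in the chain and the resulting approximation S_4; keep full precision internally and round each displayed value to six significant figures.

∫_3^38 x^5 dx evaluates to 5.01823e+08.
Boundary: ½(f(3) + f(38)) = ½(243.000 + 7.92352e+07) = 3.96177e+07.
Integral + boundary = 5.41440e+08.
Order-1 term: 1/12 · (1.04257e+07 − 405.000) = 868773.
Partial sum through k=1: 5.42309e+08.
Order-2 term: −1/720 · (86640.0 − 540.000) = -119.583.
Partial sum through k=2: 5.42309e+08.
Order-3 term: 1/30240 · (120.000 − 120.000) = 0.00000.
Partial sum through k=3: 5.42309e+08.
Order-4 term: −1/1209600 · (0.00000 − 0.00000) = 0.00000.

S_4 ≈ 5.42309e+08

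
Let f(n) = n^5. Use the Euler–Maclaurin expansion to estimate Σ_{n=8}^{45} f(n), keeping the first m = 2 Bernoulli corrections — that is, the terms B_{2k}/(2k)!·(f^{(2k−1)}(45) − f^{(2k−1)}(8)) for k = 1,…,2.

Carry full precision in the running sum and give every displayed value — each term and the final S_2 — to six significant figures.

S_2 ≈ 1.47790e+09

∫_8^45 x^5 dx evaluates to 1.38392e+09.
Boundary: ½(f(8) + f(45)) = ½(32768.0 + 1.84528e+08) = 9.22804e+07.
Integral + boundary = 1.47620e+09.
k=1: B_{2}/(2)! × [f^{(1)}(45) − f^{(1)}(8)] = 1/12 × (2.05031e+07 − 20480.0) = 1.70689e+06.
Partial sum through k=1: 1.47790e+09.
k=2: B_{4}/(4)! × [f^{(3)}(45) − f^{(3)}(8)] = −1/720 × (121500 − 3840.00) = -163.417.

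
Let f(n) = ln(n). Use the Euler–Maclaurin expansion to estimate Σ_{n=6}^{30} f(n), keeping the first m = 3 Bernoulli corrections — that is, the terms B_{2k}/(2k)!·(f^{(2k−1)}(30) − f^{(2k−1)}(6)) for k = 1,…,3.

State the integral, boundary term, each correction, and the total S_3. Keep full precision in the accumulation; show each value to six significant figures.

Integral: ∫_6^30 ln(x) dx = 67.2854.
Boundary: ½(f(6) + f(30)) = ½(1.79176 + 3.40120) = 2.59648.
So far: 69.8818.
Correction k=1: B_{2}/2! · (f^{(1)}(30) − f^{(1)}(6)) = 1/12 · (0.0333333 − 0.166667) = -0.0111111.
After k=1: 69.8707.
Correction k=2: B_{4}/4! · (f^{(3)}(30) − f^{(3)}(6)) = −1/720 · (7.40741e-05 − 0.00925926) = 1.27572e-05.
After k=2: 69.8707.
Correction k=3: B_{6}/6! · (f^{(5)}(30) − f^{(5)}(6)) = 1/30240 · (9.87654e-07 − 0.00308642) = -1.02031e-07.

S_3 ≈ 69.8707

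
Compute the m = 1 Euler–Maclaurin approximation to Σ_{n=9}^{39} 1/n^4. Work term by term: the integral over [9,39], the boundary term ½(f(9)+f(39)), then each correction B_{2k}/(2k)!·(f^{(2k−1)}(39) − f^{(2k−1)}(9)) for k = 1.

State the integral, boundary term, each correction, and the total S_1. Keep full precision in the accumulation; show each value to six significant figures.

S_1 ≈ 0.000533693

∫_9^39 1/x^4 dx evaluates to 0.000451628.
Boundary: ½(f(9) + f(39)) = ½(0.000152416 + 4.32257e-07) = 7.64240e-05.
Running total after boundary: 0.000528052.
k=1: B_{2}/(2)! × [f^{(1)}(39) − f^{(1)}(9)] = 1/12 × (-4.43340e-08 − (-6.77404e-05)) = 5.64133e-06.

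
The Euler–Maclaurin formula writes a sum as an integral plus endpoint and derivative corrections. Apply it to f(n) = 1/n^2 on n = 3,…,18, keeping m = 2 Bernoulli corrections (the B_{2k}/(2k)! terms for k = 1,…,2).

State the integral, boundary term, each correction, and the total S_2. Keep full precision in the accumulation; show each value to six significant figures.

Integral: ∫_3^18 1/x^2 dx = 0.277778.
½[f(3) + f(18)] = ½[0.111111 + 0.00308642] = 0.0570988.
Running total after boundary: 0.334877.
k=1: B_{2}/(2)! × [f^{(1)}(18) − f^{(1)}(3)] = 1/12 × (-0.000342936 − (-0.0740741)) = 0.00614426.
After k=1: 0.341021.
k=2: B_{4}/(4)! × [f^{(3)}(18) − f^{(3)}(3)] = −1/720 × (-1.27013e-05 − (-0.0987654)) = -0.000137157.

S_2 ≈ 0.340884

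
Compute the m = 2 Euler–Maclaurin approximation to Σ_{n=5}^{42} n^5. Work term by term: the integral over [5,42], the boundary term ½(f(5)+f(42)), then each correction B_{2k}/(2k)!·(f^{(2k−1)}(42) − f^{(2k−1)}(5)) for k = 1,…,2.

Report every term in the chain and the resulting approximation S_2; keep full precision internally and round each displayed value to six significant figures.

Integral: ∫_5^42 x^5 dx = 9.14836e+08.
Boundary: ½(f(5) + f(42)) = ½(3125.00 + 1.30691e+08) = 6.53472e+07.
Integral + boundary = 9.80183e+08.
Correction k=1: B_{2}/2! · (f^{(1)}(42) − f^{(1)}(5)) = 1/12 · (1.55585e+07 − 3125.00) = 1.29628e+06.
After k=1: 9.81479e+08.
Correction k=2: B_{4}/4! · (f^{(3)}(42) − f^{(3)}(5)) = −1/720 · (105840 − 1500.00) = -144.917.

S_2 ≈ 9.81479e+08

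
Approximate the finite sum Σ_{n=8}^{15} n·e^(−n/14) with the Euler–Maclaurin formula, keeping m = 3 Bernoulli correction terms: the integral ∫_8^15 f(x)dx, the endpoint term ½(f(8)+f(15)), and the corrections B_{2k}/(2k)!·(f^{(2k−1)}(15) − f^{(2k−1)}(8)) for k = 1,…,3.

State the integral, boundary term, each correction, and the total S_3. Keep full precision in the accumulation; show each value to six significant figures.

The integral term ∫_8^15 x·e^(−x/14) dx = 34.8705.
Boundary: ½(f(8) + f(15)) = ½(4.51774 + 5.13778) = 4.82776.
Integral + boundary = 39.6983.
Correction k=1: B_{2}/2! · (f^{(1)}(15) − f^{(1)}(8)) = 1/12 · (-0.0244656 − 0.242022) = -0.0222073.
Running total after k=1: 39.6761.
Correction k=2: B_{4}/4! · (f^{(3)}(15) − f^{(3)}(8)) = −1/720 · (0.00337027 − 0.00699724) = 5.03746e-06.
Running total after k=2: 39.6761.
Correction k=3: B_{6}/6! · (f^{(5)}(15) − f^{(5)}(8)) = 1/30240 · (3.50273e-05 − 6.51003e-05) = -9.94478e-10.

S_3 ≈ 39.6761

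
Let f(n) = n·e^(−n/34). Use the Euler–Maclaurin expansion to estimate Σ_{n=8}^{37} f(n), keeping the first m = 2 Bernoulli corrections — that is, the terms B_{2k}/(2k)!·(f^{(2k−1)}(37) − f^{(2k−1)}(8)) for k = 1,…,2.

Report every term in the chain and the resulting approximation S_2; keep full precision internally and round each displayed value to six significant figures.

S_2 ≈ 324.883

The integral term ∫_8^37 x·e^(−x/34) dx = 315.543.
Boundary: ½(f(8) + f(37)) = ½(6.32271 + 12.4620) = 9.39234.
Running total after boundary: 324.935.
Order-1 term: 1/12 · (-0.0297186 − 0.604376) = -0.0528412.
After k=1: 324.883.
Order-2 term: −1/720 · (0.000557009 − 0.00189018) = 1.85163e-06.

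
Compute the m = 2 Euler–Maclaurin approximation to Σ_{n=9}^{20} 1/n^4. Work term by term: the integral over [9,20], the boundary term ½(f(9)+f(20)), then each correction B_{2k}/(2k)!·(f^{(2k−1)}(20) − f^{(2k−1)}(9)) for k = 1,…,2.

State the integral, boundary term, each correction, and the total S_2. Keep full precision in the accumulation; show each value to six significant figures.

Integral: ∫_9^20 1/x^4 dx = 0.000415581.
Endpoint term: (f(9) + f(20))/2 = (0.000152416 + 6.25000e-06)/2 = 7.93329e-05.
So far: 0.000494914.
Correction k=1: B_{2}/2! · (f^{(1)}(20) − f^{(1)}(9)) = 1/12 · (-1.25000e-06 − (-6.77404e-05)) = 5.54086e-06.
Running total after k=1: 0.000500454.
Correction k=2: B_{4}/4! · (f^{(3)}(20) − f^{(3)}(9)) = −1/720 · (-9.37500e-08 − (-2.50890e-05)) = -3.47157e-08.

S_2 ≈ 0.000500420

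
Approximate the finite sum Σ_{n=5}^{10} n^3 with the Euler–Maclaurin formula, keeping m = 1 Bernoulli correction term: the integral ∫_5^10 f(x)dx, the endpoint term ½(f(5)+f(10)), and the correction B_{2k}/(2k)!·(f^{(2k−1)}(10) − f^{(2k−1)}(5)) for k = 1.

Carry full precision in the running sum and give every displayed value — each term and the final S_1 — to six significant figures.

Integral: ∫_5^10 x^3 dx = 2343.75.
Endpoint term: (f(5) + f(10))/2 = (125.000 + 1000.00)/2 = 562.500.
Running total after boundary: 2906.25.
k=1: B_{2}/(2)! × [f^{(1)}(10) − f^{(1)}(5)] = 1/12 × (300.000 − 75.0000) = 18.7500.

S_1 ≈ 2925.00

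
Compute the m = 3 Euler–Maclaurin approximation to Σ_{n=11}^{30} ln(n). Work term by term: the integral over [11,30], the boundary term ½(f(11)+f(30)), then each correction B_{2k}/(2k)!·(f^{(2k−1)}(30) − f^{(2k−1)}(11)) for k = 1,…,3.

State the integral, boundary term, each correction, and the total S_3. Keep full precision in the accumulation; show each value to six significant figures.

S_3 ≈ 59.5538

Integral: ∫_11^30 ln(x) dx = 56.6591.
Endpoint term: (f(11) + f(30))/2 = (2.39790 + 3.40120)/2 = 2.89955.
Running total after boundary: 59.5586.
Order-1 term: 1/12 · (0.0333333 − 0.0909091) = -0.00479798.
Partial sum through k=1: 59.5538.
Order-2 term: −1/720 · (7.40741e-05 − 0.00150263) = 1.98410e-06.
Partial sum through k=2: 59.5538.
Order-3 term: 1/30240 · (9.87654e-07 − 0.000149021) = -4.89529e-09.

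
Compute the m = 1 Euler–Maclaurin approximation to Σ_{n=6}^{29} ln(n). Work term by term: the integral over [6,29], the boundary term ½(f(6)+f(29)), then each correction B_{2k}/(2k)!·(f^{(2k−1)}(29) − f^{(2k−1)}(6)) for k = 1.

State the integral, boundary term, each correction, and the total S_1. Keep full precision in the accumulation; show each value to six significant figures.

∫_6^29 ln(x) dx evaluates to 63.9010.
Boundary: ½(f(6) + f(29)) = ½(1.79176 + 3.36730) = 2.57953.
Running total after boundary: 66.4805.
Order-1 term: 1/12 · (0.0344828 − 0.166667) = -0.0110153.

S_1 ≈ 66.4695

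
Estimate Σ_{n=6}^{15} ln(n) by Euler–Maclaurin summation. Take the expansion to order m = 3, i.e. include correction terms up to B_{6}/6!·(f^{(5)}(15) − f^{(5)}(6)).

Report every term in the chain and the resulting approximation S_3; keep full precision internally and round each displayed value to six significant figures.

∫_6^15 ln(x) dx evaluates to 20.8702.
Boundary: ½(f(6) + f(15)) = ½(1.79176 + 2.70805) = 2.24990.
So far: 23.1201.
Correction k=1: B_{2}/2! · (f^{(1)}(15) − f^{(1)}(6)) = 1/12 · (0.0666667 − 0.166667) = -0.00833333.
Partial sum through k=1: 23.1118.
Correction k=2: B_{4}/4! · (f^{(3)}(15) − f^{(3)}(6)) = −1/720 · (0.000592593 − 0.00925926) = 1.20370e-05.
Partial sum through k=2: 23.1118.
Correction k=3: B_{6}/6! · (f^{(5)}(15) − f^{(5)}(6)) = 1/30240 · (3.16049e-05 − 0.00308642) = -1.01019e-07.

S_3 ≈ 23.1118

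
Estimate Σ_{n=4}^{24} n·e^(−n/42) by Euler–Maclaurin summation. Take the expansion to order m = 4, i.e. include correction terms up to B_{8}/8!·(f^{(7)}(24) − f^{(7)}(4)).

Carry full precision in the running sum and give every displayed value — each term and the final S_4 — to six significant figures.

Integral: ∫_4^24 x·e^(−x/42) dx = 191.092.
½[f(4) + f(24)] = ½[3.63663 + 13.5532] = 8.59493.
So far: 199.687.
k=1: B_{2}/(2)! × [f^{(1)}(24) − f^{(1)}(4)] = 1/12 × (0.242022 − 0.822570) = -0.0483790.
Running total after k=1: 199.638.
k=2: B_{4}/(4)! × [f^{(3)}(24) − f^{(3)}(4)] = −1/720 × (0.000777471 − 0.00149710) = 9.99484e-07.
Running total after k=2: 199.638.
k=3: B_{6}/(6)! × [f^{(5)}(24) − f^{(5)}(4)] = 1/30240 × (8.03708e-07 − 1.43304e-06) = -2.08114e-11.
Running total after k=3: 199.638.
k=4: B_{8}/(8)! × [f^{(7)}(24) − f^{(7)}(4)] = −1/1209600 × (6.61379e-10 − 1.14365e-09) = 3.98699e-16.

S_4 ≈ 199.638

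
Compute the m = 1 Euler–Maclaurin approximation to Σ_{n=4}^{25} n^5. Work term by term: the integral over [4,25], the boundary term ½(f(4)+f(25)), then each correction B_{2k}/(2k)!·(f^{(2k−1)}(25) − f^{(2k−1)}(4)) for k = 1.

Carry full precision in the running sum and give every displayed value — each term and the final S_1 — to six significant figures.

S_1 ≈ 4.57354e+07

Integral: ∫_4^25 x^5 dx = 4.06894e+07.
½[f(4) + f(25)] = ½[1024.00 + 9.76562e+06] = 4.88332e+06.
So far: 4.55727e+07.
Order-1 term: 1/12 · (1.95312e+06 − 1280.00) = 162654.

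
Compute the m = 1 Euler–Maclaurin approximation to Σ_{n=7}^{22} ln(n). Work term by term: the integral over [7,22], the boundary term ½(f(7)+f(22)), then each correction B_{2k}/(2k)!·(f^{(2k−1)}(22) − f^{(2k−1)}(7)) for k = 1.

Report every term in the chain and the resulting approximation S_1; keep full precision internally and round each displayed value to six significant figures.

S_1 ≈ 41.8919

∫_7^22 ln(x) dx evaluates to 39.3816.
Endpoint term: (f(7) + f(22))/2 = (1.94591 + 3.09104)/2 = 2.51848.
So far: 41.9000.
Order-1 term: 1/12 · (0.0454545 − 0.142857) = -0.00811688.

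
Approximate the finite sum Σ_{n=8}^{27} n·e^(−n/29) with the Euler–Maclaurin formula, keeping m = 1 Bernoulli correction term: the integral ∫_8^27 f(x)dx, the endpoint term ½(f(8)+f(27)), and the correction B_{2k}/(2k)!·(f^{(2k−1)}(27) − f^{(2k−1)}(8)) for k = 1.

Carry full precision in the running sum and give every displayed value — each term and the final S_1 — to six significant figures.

The integral term ∫_8^27 x·e^(−x/29) dx = 174.226.
Endpoint term: (f(8) + f(27))/2 = (6.07134 + 10.6419)/2 = 8.35664.
Integral + boundary = 182.583.
Order-1 term: 1/12 · (0.0271825 − 0.549561) = -0.0435315.

S_1 ≈ 182.539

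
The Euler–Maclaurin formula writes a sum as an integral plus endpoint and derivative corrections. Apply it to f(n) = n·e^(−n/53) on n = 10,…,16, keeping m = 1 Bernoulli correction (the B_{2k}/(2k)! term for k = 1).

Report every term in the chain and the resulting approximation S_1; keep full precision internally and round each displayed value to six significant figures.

The integral term ∫_10^16 x·e^(−x/53) dx = 60.8004.
Endpoint term: (f(10) + f(16))/2 = (8.28052 + 11.8307)/2 = 10.0556.
Running total after boundary: 70.8561.
Correction k=1: B_{2}/2! · (f^{(1)}(16) − f^{(1)}(10)) = 1/12 · (0.516200 − 0.671816) = -0.0129680.

S_1 ≈ 70.8431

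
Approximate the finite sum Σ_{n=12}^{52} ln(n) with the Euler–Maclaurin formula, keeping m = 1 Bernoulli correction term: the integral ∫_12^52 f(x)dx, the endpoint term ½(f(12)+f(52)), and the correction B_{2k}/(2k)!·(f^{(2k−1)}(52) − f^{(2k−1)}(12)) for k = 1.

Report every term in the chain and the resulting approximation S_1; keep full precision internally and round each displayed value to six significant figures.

Integral: ∫_12^52 ln(x) dx = 135.646.
½[f(12) + f(52)] = ½[2.48491 + 3.95124] = 3.21808.
Integral + boundary = 138.864.
Correction k=1: B_{2}/2! · (f^{(1)}(52) − f^{(1)}(12)) = 1/12 · (0.0192308 − 0.0833333) = -0.00534188.

S_1 ≈ 138.859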